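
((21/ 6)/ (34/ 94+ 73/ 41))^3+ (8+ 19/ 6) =8738313976081/ 562741641216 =15.53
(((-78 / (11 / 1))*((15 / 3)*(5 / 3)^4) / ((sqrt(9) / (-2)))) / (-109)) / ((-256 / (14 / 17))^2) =-1990625 / 114964033536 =-0.00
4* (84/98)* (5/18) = 20/21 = 0.95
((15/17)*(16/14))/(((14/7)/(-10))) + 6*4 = 2256/119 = 18.96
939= 939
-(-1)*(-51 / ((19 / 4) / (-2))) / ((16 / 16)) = 408 / 19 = 21.47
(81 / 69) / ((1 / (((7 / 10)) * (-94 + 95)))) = 189 / 230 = 0.82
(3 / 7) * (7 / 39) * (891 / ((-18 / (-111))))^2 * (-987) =-119188265427 / 52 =-2292082027.44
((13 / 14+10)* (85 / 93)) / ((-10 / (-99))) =85833 / 868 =98.89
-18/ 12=-3/ 2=-1.50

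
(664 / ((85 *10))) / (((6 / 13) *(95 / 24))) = 17264 / 40375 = 0.43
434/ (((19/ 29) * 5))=12586/ 95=132.48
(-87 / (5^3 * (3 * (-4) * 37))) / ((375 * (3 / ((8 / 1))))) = 58 / 5203125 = 0.00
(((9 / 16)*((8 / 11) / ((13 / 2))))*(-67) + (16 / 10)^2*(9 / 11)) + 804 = 2866713 / 3575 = 801.88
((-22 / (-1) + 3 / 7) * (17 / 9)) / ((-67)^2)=2669 / 282807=0.01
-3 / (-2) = 3 / 2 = 1.50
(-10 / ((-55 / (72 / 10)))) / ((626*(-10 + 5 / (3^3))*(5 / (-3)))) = 2916 / 22809875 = 0.00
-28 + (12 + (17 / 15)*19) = 83 / 15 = 5.53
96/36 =8/3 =2.67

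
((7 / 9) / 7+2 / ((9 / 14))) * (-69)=-667 / 3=-222.33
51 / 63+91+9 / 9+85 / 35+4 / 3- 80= 16.57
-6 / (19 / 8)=-48 / 19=-2.53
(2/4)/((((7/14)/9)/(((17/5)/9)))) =17/5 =3.40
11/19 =0.58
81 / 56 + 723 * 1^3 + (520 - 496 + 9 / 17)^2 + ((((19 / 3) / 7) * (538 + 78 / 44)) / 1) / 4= 55247075 / 38148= 1448.23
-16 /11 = -1.45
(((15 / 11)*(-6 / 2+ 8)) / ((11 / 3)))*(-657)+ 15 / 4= -1217.94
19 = 19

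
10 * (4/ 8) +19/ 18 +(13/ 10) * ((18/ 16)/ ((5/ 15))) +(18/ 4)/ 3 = 8599/ 720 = 11.94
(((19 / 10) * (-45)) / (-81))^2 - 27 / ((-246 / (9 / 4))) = 36163 / 26568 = 1.36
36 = 36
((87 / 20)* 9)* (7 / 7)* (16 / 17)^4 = 12828672 / 417605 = 30.72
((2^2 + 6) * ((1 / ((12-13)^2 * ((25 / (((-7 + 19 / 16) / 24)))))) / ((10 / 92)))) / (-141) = 713 / 112800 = 0.01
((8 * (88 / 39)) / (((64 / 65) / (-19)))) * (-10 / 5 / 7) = 2090 / 21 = 99.52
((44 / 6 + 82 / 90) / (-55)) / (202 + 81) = -0.00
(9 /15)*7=21 /5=4.20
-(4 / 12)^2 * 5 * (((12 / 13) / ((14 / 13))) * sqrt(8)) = -1.35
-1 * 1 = -1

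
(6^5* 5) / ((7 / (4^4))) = 9953280 / 7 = 1421897.14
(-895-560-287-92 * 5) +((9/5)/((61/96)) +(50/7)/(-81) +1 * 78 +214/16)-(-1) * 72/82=-119514819931/56722680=-2107.00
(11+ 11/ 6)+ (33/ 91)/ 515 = 3608803/ 281190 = 12.83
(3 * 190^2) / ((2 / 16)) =866400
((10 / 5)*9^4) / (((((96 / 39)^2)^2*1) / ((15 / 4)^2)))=42162462225 / 8388608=5026.16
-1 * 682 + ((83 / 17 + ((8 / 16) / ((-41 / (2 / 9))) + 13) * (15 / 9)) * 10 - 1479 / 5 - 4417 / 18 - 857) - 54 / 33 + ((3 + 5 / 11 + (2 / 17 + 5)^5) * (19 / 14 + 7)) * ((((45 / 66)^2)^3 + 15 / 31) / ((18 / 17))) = 1028755776522421623954337 / 71493040266209084160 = 14389.59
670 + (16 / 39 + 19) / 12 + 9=680.62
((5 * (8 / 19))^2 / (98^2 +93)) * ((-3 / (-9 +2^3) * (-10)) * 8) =-384000 / 3500617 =-0.11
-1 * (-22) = 22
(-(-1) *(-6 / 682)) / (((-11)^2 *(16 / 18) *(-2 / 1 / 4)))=27 / 165044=0.00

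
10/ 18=5/ 9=0.56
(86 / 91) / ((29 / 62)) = 5332 / 2639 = 2.02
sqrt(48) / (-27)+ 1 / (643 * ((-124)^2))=-0.26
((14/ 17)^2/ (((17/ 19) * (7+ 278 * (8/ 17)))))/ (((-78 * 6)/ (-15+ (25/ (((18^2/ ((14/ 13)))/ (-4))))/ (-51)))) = 749636545/ 4254558899877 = 0.00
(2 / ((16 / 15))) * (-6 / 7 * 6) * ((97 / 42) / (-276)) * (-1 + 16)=1.21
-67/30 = -2.23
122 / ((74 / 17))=1037 / 37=28.03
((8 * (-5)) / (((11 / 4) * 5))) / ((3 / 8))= -256 / 33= -7.76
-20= -20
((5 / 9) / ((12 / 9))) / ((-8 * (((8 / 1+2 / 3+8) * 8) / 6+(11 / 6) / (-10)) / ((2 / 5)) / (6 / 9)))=-5 / 7934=-0.00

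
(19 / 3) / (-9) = -19 / 27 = -0.70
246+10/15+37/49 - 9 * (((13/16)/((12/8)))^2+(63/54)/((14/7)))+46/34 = 38526037/159936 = 240.88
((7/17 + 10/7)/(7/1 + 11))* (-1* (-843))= 20513/238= 86.19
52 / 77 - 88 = -6724 / 77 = -87.32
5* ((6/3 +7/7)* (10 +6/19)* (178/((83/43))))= 22502760/1577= 14269.35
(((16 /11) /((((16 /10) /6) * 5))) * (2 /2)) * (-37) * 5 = -2220 /11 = -201.82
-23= -23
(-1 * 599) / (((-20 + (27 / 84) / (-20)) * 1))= 335440 / 11209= 29.93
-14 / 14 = -1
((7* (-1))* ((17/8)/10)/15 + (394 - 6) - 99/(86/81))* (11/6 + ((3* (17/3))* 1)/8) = 288881377/247680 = 1166.35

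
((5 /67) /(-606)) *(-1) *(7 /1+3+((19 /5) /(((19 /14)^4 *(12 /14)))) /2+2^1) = 650924 /417733677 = 0.00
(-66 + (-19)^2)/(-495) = -59/99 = -0.60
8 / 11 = 0.73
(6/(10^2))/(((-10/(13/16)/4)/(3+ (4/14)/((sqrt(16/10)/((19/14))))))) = -117/2000 - 741 *sqrt(10)/392000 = -0.06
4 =4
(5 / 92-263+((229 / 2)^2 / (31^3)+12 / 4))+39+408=256939731 / 1370386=187.49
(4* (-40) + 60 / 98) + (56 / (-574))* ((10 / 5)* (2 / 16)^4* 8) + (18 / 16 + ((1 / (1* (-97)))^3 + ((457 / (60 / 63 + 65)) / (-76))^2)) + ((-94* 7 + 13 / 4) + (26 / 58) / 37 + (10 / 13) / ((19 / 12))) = -920983783089854866845667577 / 1133508905411970780347200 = -812.51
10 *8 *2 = 160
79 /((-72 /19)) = -1501 /72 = -20.85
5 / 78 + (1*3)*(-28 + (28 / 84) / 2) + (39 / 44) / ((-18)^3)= -83.44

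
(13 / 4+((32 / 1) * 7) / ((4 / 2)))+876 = 3965 / 4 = 991.25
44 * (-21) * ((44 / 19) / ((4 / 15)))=-152460 / 19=-8024.21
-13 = -13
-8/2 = -4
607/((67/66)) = 40062/67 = 597.94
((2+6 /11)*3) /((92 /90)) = 1890 /253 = 7.47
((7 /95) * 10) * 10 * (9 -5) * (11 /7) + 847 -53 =15966 /19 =840.32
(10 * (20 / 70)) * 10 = 28.57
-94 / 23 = -4.09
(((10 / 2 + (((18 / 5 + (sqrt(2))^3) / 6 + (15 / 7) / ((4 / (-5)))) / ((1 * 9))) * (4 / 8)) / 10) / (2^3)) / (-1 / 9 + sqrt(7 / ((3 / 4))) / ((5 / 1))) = 5 * sqrt(2) / 70176 + sqrt(42) / 11696 + 12309 / 654976 + 36927 * sqrt(21) / 1637440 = 0.12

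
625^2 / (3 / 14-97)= -1093750 / 271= -4035.98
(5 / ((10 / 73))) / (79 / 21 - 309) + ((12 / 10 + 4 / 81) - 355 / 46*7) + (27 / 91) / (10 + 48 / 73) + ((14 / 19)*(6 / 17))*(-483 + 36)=-46181521805927299 / 273082830749820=-169.11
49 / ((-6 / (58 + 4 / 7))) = -1435 / 3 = -478.33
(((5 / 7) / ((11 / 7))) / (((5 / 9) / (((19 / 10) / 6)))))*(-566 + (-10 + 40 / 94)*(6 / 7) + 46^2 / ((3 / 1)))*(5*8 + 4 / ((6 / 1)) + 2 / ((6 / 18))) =2459018 / 1551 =1585.44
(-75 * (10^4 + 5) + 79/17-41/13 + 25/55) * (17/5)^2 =-6202133426/715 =-8674312.48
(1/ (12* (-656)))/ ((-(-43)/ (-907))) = 907/ 338496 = 0.00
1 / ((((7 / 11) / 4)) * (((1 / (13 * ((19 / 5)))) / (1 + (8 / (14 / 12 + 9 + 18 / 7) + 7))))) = 50166688 / 18725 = 2679.13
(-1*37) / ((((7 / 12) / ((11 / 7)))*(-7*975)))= 1628 / 111475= 0.01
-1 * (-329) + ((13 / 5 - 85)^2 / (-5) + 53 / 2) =-250613 / 250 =-1002.45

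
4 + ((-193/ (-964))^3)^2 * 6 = 4.00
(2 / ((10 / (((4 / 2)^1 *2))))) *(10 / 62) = 4 / 31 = 0.13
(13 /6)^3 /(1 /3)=2197 /72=30.51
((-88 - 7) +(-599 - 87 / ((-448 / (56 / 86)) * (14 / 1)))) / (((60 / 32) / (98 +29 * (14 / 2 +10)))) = -1316850637 / 6020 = -218745.95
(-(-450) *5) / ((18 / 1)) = 125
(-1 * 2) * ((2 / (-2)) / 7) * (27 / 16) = 27 / 56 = 0.48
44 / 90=22 / 45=0.49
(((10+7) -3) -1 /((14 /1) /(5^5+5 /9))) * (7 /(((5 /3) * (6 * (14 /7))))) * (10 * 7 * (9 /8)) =-92281 /16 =-5767.56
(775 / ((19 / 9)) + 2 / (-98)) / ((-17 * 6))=-170878 / 47481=-3.60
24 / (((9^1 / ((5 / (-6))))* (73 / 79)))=-1580 / 657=-2.40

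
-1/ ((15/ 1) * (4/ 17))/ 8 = -17/ 480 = -0.04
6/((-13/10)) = -60/13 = -4.62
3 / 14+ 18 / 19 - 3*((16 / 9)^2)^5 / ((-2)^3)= 36917900416855 / 309161550222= 119.41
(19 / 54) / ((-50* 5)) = -19 / 13500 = -0.00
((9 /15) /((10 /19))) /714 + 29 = 345119 /11900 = 29.00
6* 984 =5904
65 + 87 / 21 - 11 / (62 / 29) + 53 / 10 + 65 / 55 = 841173 / 11935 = 70.48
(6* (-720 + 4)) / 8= -537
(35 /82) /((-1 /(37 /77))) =-185 /902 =-0.21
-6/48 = -1/8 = -0.12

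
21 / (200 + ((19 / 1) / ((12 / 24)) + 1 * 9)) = 21 / 247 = 0.09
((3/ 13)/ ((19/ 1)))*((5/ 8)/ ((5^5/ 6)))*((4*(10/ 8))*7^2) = 441/ 123500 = 0.00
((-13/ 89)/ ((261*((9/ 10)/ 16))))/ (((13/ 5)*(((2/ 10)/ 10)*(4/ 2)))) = -20000/ 209061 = -0.10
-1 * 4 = -4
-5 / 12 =-0.42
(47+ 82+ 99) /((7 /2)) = 456 /7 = 65.14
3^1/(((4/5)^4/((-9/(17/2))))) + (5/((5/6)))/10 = -77847/10880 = -7.16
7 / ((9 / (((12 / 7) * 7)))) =28 / 3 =9.33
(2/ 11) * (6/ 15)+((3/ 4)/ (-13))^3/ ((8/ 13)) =344627/ 4759040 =0.07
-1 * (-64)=64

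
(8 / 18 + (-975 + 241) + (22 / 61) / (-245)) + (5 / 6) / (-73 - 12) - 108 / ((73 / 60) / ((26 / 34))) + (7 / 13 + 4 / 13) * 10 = -3441510485923 / 4339938330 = -792.99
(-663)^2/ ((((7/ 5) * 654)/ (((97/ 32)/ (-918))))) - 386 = -340678141/ 878976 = -387.59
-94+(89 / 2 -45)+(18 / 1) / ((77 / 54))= -12609 / 154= -81.88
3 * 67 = 201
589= 589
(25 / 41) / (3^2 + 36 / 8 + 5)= 0.03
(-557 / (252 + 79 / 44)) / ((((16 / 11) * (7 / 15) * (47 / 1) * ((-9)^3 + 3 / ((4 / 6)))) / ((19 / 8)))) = 6402715 / 28392231504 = 0.00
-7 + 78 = 71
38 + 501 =539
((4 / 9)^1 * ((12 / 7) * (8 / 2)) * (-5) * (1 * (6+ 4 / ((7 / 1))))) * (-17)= 1702.31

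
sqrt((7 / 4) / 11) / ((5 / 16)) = 8 * sqrt(77) / 55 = 1.28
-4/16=-1/4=-0.25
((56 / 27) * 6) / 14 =8 / 9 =0.89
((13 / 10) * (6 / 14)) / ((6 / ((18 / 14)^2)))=1053 / 6860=0.15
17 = 17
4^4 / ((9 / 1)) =256 / 9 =28.44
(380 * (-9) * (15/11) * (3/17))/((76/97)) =-196425/187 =-1050.40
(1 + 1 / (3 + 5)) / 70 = 9 / 560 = 0.02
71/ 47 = 1.51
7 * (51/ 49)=51/ 7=7.29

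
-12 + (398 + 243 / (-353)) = 136015 / 353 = 385.31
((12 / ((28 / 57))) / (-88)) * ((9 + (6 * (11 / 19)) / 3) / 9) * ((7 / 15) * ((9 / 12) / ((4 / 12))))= -579 / 1760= -0.33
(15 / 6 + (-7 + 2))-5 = -15 / 2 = -7.50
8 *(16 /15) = 128 /15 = 8.53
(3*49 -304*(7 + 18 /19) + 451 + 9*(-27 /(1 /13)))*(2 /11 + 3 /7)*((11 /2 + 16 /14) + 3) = -4511295 /154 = -29294.12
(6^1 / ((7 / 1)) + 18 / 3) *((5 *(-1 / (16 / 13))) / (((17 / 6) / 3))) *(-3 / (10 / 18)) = 159.28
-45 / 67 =-0.67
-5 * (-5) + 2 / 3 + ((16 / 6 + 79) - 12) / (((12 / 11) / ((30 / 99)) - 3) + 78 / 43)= 84898 / 1557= 54.53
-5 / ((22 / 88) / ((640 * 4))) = -51200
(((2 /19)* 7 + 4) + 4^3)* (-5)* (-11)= 71830 /19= 3780.53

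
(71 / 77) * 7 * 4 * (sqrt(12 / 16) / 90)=71 * sqrt(3) / 495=0.25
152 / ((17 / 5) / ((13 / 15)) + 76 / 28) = 3458 / 151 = 22.90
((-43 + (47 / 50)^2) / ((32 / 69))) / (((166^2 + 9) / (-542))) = 1968836409 / 1102600000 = 1.79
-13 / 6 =-2.17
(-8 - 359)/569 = -367/569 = -0.64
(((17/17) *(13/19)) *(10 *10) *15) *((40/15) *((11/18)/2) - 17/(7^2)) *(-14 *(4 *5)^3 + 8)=-53777277.96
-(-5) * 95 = 475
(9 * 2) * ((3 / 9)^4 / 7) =2 / 63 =0.03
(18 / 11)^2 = 324 / 121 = 2.68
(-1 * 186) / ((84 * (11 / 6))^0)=-186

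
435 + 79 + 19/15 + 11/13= 100642/195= 516.11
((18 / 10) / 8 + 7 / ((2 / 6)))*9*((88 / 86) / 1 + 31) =10521657 / 1720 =6117.24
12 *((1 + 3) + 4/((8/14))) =132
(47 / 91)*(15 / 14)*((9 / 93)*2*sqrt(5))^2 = 63450 / 612157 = 0.10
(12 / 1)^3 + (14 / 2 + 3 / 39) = 22556 / 13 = 1735.08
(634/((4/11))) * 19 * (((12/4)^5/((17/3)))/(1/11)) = 531282807/34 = 15625964.91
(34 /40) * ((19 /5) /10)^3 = 116603 /2500000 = 0.05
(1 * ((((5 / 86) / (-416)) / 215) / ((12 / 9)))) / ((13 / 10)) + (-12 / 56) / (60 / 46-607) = 1378453341 / 3900442838656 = 0.00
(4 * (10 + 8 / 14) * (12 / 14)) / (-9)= -592 / 147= -4.03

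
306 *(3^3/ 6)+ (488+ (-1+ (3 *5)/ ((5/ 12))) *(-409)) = -12450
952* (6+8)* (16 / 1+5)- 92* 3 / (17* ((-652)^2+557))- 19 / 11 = 322877643833 / 1153603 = 279886.27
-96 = -96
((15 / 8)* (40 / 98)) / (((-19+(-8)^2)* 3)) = 5 / 882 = 0.01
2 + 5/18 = 41/18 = 2.28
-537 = -537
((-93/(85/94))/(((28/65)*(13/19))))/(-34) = 83049/8092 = 10.26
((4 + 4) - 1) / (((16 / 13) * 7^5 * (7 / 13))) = 169 / 268912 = 0.00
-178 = -178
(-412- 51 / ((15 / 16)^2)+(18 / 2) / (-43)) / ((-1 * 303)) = 1516511 / 977175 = 1.55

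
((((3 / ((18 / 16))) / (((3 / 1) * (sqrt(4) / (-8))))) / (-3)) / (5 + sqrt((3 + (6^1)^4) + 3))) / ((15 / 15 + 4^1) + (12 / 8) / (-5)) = -1600 / 1620513 + 320 * sqrt(1302) / 1620513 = 0.01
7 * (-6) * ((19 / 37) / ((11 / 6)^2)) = -6.42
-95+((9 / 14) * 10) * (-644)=-4235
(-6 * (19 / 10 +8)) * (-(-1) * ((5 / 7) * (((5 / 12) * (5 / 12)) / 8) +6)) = -1600797 / 4480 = -357.32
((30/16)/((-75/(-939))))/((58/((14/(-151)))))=-6573/175160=-0.04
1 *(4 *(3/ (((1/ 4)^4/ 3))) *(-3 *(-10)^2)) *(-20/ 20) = 2764800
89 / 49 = 1.82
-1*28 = -28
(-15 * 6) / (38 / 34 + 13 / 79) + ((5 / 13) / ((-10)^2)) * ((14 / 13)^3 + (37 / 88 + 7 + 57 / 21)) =-202400862805 / 2885346464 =-70.15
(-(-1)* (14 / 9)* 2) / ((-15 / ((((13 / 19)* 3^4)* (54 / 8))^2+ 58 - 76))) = -628613839 / 21660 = -29021.88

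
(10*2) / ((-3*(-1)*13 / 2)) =40 / 39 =1.03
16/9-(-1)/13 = 217/117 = 1.85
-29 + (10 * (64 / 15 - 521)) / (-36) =6185 / 54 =114.54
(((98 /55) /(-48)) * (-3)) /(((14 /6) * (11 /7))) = 147 /4840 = 0.03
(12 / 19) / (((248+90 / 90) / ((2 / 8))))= 1 / 1577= 0.00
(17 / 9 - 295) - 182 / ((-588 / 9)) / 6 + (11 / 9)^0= -73495 / 252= -291.65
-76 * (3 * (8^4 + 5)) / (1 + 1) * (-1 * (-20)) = -9350280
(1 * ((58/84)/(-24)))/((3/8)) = -29/378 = -0.08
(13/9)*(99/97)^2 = 14157/9409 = 1.50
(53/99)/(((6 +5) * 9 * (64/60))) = 265/52272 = 0.01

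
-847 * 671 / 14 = -81191 / 2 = -40595.50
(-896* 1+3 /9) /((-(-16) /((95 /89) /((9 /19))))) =-4850035 /38448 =-126.15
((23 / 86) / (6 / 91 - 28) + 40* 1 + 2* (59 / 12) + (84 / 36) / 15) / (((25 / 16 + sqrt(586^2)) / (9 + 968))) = 1921460073172 / 23120678385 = 83.11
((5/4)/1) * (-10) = -25/2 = -12.50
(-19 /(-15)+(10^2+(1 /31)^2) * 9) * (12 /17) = 51967576 /81685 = 636.19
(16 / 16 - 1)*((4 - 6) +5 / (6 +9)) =0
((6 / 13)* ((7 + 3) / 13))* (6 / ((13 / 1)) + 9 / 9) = 1140 / 2197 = 0.52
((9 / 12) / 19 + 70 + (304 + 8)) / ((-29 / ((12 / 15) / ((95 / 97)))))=-10.76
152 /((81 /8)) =1216 /81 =15.01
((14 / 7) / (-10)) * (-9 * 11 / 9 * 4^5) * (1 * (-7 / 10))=-39424 / 25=-1576.96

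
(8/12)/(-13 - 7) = -0.03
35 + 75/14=40.36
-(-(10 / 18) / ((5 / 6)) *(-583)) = -1166 / 3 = -388.67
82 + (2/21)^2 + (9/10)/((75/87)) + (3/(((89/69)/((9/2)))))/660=35864096041/431739000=83.07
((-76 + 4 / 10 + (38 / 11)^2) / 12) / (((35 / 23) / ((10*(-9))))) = 1328871 / 4235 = 313.78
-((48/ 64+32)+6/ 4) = -34.25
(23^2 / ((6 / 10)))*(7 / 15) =3703 / 9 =411.44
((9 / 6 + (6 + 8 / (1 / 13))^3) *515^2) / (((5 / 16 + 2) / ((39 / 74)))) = 110140640325300 / 1369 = 80453353049.89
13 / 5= 2.60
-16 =-16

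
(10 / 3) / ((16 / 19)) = 95 / 24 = 3.96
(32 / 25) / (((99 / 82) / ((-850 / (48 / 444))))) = -825248 / 99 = -8335.84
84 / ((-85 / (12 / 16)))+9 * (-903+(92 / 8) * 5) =-1293741 / 170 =-7610.24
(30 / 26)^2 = 225 / 169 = 1.33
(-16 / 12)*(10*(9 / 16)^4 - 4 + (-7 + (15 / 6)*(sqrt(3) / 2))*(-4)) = -273079 / 8192 + 20*sqrt(3) / 3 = -21.79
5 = 5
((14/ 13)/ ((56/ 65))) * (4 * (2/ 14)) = 5/ 7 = 0.71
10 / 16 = 5 / 8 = 0.62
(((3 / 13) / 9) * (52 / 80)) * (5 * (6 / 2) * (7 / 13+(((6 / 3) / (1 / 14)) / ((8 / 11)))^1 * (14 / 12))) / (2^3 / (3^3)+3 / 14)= 22.26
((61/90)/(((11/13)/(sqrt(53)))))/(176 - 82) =793*sqrt(53)/93060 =0.06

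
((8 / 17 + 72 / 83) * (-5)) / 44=-2360 / 15521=-0.15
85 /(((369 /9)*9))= 85 /369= 0.23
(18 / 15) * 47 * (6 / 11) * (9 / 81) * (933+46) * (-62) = -1037384 / 5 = -207476.80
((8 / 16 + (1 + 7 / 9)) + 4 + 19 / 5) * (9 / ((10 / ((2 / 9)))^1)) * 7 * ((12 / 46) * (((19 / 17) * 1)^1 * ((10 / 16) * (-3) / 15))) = -120631 / 234600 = -0.51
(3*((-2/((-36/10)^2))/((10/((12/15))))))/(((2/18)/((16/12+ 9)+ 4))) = -43/9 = -4.78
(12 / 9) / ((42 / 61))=122 / 63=1.94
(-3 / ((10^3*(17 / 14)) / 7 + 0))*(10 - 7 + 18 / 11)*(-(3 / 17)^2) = 0.00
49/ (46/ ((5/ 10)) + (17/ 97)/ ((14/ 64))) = 33271/ 63012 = 0.53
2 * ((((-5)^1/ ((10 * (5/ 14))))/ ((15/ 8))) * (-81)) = 3024/ 25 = 120.96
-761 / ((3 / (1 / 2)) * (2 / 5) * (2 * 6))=-3805 / 144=-26.42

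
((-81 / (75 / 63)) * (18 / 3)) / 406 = -1.01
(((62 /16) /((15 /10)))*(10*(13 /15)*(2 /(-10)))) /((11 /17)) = -6851 /990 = -6.92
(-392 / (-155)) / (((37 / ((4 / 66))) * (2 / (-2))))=-784 / 189255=-0.00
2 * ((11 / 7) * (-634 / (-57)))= 13948 / 399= 34.96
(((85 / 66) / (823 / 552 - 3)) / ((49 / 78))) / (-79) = 0.02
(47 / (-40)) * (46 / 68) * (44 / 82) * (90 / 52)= -107019 / 144976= -0.74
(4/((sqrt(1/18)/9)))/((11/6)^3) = 23328*sqrt(2)/1331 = 24.79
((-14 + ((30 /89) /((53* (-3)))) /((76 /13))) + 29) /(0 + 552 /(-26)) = -34952125 /49471896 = -0.71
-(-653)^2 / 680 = -426409 / 680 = -627.07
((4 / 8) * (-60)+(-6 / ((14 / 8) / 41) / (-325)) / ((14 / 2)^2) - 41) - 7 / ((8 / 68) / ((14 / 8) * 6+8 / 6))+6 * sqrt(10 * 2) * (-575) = -6900 * sqrt(5) - 1036817167 / 1337700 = -16203.94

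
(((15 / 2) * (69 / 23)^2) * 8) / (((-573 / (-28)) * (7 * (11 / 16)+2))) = 80640 / 20819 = 3.87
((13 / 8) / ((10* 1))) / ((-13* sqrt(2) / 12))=-3* sqrt(2) / 40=-0.11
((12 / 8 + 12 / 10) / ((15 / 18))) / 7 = 81 / 175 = 0.46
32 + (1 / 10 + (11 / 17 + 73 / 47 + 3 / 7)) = 34.73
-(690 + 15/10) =-1383/2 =-691.50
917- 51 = 866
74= 74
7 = 7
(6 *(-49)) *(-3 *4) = 3528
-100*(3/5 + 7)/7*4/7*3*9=-82080/49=-1675.10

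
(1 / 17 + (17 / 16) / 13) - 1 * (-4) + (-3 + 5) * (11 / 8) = 24365 / 3536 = 6.89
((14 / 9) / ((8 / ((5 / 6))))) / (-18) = -35 / 3888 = -0.01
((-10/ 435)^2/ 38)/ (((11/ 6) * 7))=4/ 3691149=0.00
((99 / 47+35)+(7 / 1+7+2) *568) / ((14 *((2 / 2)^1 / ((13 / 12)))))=232310 / 329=706.11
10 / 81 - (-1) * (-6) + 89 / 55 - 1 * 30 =-34.26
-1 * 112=-112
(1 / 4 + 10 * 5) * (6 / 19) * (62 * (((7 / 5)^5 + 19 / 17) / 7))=6450842142 / 7065625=912.99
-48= -48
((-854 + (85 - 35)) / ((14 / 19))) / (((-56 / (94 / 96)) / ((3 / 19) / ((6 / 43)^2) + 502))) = 52320635 / 5376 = 9732.26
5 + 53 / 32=213 / 32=6.66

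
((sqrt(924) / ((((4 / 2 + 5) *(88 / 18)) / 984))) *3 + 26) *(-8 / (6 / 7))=-24715.31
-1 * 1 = -1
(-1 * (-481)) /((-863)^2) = 481 /744769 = 0.00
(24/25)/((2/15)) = 36/5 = 7.20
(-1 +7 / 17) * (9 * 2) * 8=-1440 / 17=-84.71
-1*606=-606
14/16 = 7/8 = 0.88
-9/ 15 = -3/ 5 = -0.60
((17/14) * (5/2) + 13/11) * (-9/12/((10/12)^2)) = -4.55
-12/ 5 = -2.40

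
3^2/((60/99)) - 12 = 57/20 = 2.85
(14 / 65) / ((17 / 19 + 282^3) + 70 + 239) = 133 / 13848103100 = 0.00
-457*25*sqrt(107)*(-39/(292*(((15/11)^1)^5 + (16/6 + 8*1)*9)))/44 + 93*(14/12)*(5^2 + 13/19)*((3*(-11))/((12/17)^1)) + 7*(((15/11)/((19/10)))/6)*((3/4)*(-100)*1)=-27241634/209 + 2174554525*sqrt(107)/6315092176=-130339.18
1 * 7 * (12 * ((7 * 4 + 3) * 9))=23436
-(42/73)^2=-1764/5329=-0.33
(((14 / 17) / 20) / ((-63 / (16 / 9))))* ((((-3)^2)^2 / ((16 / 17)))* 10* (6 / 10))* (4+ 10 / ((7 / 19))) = -654 / 35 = -18.69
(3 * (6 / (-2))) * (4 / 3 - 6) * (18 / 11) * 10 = 7560 / 11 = 687.27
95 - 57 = 38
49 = 49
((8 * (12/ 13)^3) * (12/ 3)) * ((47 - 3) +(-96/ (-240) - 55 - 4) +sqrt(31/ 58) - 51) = -1632.68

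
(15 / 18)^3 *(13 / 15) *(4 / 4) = 325 / 648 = 0.50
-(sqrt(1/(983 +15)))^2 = -1/998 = -0.00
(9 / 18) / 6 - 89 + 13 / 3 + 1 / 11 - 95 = -23693 / 132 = -179.49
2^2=4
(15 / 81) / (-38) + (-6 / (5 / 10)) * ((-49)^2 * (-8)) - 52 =236435539 / 1026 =230444.00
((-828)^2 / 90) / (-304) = -4761 / 190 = -25.06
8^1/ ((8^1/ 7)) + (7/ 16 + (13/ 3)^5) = 5969605/ 3888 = 1535.39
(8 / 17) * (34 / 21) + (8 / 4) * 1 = 58 / 21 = 2.76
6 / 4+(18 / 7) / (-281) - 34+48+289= 1197867 / 3934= 304.49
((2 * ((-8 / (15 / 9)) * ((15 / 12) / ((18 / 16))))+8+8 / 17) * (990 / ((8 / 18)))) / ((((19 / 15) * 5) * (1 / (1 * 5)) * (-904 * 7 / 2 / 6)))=267300 / 36499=7.32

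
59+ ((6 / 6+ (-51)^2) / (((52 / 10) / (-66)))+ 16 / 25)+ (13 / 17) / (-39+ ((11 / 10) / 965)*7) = -32965.76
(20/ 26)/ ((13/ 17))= 170/ 169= 1.01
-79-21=-100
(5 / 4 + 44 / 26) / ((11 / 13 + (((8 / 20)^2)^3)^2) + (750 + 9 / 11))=45654296875 / 11663194704768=0.00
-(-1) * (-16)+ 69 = 53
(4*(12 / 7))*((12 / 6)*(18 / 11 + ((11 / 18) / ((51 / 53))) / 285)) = 22.47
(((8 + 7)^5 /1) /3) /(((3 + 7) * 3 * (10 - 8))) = 16875 /4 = 4218.75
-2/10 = -1/5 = -0.20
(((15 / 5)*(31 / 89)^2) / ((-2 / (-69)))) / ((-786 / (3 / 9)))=-22103 / 4150604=-0.01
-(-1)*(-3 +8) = 5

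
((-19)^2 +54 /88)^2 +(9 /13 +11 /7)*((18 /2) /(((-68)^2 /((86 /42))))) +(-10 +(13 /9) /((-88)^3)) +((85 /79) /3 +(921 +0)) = 11745211017203070089 /89197953901056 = 131675.79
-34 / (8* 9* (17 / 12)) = -0.33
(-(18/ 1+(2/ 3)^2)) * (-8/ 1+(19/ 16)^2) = 140021/ 1152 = 121.55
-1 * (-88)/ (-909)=-88/ 909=-0.10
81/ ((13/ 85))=6885/ 13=529.62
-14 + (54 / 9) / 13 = -13.54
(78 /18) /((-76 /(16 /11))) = -0.08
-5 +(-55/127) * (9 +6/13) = -15020/1651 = -9.10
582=582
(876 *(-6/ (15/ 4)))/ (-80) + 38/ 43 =19784/ 1075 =18.40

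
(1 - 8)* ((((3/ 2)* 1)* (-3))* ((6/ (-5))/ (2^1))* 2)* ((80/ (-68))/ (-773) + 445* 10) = -2210448366/ 13141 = -168210.06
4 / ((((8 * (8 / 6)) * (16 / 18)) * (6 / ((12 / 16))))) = 27 / 512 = 0.05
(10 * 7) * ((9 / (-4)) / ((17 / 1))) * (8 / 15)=-84 / 17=-4.94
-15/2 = -7.50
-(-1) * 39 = 39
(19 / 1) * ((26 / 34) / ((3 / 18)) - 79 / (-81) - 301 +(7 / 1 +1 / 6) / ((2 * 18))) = -5609.51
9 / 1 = 9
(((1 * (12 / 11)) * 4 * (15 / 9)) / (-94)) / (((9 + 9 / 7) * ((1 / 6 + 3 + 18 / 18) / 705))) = -14 / 11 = -1.27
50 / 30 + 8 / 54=49 / 27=1.81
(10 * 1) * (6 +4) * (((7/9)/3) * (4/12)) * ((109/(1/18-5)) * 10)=-1526000/801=-1905.12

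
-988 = -988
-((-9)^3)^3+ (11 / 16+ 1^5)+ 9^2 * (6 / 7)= 43391102733 / 112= 387420560.12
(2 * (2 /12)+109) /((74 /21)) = 1148 /37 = 31.03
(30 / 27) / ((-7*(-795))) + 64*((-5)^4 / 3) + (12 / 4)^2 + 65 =134301260 / 10017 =13407.33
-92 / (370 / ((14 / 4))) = -161 / 185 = -0.87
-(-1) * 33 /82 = 33 /82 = 0.40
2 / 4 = 1 / 2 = 0.50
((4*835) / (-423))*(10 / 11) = -33400 / 4653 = -7.18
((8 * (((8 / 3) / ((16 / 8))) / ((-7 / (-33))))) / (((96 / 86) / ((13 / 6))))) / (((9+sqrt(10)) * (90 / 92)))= 282854 / 22365 - 282854 * sqrt(10) / 201285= 8.20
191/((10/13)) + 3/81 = 67051/270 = 248.34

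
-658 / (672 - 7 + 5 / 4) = -2632 / 2665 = -0.99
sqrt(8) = 2 * sqrt(2) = 2.83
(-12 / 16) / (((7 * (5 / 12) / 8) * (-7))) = 0.29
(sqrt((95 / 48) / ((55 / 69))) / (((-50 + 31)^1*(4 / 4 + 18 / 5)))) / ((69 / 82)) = -205*sqrt(4807) / 663366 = -0.02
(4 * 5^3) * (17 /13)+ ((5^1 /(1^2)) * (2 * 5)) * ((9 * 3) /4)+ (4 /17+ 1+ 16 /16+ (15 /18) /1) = 659297 /663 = 994.41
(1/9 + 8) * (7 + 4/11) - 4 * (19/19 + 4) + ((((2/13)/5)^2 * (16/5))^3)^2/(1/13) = 2987572068001438896783384721/75202042901638031005859375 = 39.73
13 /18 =0.72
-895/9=-99.44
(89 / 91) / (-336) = -89 / 30576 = -0.00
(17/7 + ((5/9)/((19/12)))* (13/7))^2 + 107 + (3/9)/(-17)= 315211049/2706417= 116.47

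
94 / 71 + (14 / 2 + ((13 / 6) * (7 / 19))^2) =8268587 / 922716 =8.96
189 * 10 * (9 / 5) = 3402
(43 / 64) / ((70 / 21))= 129 / 640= 0.20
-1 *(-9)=9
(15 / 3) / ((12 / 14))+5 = 65 / 6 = 10.83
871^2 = 758641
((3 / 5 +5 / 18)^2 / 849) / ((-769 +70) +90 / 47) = -293327 / 225307874700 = -0.00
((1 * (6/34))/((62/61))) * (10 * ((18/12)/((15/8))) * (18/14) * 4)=26352/3689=7.14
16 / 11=1.45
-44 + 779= 735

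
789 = 789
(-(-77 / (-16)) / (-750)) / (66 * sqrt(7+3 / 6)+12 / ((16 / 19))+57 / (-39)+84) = -5038033 / 189025773000+143143 * sqrt(30) / 15752147750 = 0.00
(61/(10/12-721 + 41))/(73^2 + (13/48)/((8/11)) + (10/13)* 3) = -1827072/108459169025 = -0.00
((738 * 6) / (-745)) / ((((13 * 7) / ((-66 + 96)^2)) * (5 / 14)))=-318816 / 1937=-164.59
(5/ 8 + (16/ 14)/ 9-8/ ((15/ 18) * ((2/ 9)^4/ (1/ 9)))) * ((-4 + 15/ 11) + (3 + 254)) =-1539393847/ 13860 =-111067.38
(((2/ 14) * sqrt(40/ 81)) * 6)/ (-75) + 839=839 - 4 * sqrt(10)/ 1575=838.99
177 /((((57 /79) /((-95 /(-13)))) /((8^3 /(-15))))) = -2386432 /39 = -61190.56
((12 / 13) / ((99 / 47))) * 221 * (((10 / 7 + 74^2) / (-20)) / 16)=-15317629 / 9240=-1657.75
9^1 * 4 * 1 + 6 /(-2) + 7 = 40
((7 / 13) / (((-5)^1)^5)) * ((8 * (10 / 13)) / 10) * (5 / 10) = -28 / 528125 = -0.00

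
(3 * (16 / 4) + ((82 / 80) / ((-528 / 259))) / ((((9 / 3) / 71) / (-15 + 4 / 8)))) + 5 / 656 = 958831201 / 5195520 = 184.55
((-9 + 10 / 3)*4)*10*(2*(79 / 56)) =-13430 / 21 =-639.52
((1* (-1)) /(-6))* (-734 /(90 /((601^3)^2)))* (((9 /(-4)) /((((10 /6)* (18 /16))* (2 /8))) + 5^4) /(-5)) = 7945310787609940737.67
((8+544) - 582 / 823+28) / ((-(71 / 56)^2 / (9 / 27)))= -1495113088 / 12446229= -120.13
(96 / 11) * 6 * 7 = 4032 / 11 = 366.55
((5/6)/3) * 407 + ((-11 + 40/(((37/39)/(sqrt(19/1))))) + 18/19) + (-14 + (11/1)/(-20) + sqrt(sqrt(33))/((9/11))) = 275.16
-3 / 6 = -0.50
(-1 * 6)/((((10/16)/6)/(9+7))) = -4608/5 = -921.60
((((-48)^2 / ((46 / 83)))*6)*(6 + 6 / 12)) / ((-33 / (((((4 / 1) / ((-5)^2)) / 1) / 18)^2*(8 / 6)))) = -2209792 / 4269375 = -0.52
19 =19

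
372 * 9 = 3348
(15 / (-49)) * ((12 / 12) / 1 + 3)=-60 / 49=-1.22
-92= -92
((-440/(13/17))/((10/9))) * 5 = -33660/13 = -2589.23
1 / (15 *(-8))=-1 / 120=-0.01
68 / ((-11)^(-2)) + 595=8823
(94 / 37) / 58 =47 / 1073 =0.04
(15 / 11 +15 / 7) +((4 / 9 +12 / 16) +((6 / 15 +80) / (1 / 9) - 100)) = 8708251 / 13860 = 628.30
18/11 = 1.64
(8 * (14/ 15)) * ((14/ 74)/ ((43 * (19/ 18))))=4704/ 151145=0.03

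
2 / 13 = 0.15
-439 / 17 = -25.82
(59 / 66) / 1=59 / 66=0.89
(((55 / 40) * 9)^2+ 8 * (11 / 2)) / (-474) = -12617 / 30336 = -0.42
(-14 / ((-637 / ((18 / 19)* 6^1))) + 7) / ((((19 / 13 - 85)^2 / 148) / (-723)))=-1428030799 / 13071639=-109.25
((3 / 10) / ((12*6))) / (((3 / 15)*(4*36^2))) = 1 / 248832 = 0.00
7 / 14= 1 / 2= 0.50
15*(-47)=-705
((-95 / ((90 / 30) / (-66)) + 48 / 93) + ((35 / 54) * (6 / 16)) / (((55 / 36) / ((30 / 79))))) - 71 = 2019.58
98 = 98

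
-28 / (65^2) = -28 / 4225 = -0.01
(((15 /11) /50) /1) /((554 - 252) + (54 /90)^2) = 15 /166298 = 0.00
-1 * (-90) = 90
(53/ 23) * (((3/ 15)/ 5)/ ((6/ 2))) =53/ 1725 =0.03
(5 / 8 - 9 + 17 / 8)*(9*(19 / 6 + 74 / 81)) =-229.51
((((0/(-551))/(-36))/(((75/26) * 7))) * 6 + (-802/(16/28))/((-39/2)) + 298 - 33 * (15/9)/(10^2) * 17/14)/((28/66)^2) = 1463916201/713440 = 2051.91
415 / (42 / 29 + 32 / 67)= 806345 / 3742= 215.49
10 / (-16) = -5 / 8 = -0.62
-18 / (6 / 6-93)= 9 / 46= 0.20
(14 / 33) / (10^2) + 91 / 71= 150647 / 117150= 1.29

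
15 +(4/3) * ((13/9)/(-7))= 14.72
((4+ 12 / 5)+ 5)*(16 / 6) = 30.40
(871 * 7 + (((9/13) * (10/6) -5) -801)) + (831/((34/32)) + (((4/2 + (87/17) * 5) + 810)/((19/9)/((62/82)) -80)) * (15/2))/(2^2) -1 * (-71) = 16224994849/2929576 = 5538.34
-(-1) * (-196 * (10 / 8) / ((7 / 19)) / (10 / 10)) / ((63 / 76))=-7220 / 9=-802.22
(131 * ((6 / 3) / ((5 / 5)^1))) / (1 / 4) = 1048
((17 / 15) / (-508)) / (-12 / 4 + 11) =-17 / 60960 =-0.00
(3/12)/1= 0.25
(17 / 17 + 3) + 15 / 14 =71 / 14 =5.07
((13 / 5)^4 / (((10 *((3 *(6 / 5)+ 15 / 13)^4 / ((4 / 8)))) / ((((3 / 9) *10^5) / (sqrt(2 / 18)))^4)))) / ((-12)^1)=-1019663401250000000000000000 / 27349864083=-37282210915402595.57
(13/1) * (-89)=-1157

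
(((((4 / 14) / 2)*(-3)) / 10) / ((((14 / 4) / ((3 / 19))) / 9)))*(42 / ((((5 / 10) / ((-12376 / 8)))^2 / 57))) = -1993884984 / 5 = -398776996.80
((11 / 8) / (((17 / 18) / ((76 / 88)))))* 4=171 / 34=5.03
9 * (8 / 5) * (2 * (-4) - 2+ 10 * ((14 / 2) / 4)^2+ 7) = 1989 / 5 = 397.80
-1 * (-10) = 10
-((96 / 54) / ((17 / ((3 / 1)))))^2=-256 / 2601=-0.10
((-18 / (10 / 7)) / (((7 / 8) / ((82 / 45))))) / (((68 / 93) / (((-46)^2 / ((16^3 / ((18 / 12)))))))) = -6051231 / 217600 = -27.81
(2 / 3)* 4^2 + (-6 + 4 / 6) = 16 / 3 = 5.33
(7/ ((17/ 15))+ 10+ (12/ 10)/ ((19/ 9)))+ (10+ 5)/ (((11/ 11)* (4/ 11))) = 374647/ 6460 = 57.99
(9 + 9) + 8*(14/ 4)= 46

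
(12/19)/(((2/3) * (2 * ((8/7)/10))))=315/76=4.14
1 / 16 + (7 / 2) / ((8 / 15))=53 / 8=6.62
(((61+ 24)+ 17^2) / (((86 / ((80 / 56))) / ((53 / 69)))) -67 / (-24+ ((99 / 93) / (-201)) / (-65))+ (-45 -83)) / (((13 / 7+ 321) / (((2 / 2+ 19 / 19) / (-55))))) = 8104619683483 / 597473021496450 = 0.01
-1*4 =-4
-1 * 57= -57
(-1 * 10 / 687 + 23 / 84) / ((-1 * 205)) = -4987 / 3943380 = -0.00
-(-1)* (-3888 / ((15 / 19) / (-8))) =196992 / 5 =39398.40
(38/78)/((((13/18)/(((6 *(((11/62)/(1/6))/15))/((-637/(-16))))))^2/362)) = 0.04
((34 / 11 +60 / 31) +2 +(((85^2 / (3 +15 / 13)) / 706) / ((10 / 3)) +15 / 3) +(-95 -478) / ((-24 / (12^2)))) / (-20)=-29907287629 / 173337120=-172.54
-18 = -18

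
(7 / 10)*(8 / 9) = 28 / 45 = 0.62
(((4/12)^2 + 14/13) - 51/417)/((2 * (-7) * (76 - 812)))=619/5984784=0.00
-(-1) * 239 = 239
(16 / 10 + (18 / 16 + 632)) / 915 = 8463 / 12200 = 0.69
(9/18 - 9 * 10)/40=-179/80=-2.24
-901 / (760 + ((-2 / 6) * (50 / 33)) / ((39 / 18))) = -386529 / 325940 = -1.19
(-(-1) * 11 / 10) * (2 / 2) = 11 / 10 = 1.10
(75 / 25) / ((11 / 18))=4.91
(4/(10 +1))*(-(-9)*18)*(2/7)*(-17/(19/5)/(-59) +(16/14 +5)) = 63242208/604219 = 104.67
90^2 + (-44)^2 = 10036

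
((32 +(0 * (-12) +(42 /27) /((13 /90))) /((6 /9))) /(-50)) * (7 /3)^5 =-5260591 /78975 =-66.61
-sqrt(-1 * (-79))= -sqrt(79)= -8.89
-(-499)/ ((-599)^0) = 499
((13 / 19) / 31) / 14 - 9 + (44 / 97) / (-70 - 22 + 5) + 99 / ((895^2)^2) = -402017032480337602969 / 44650513581046196250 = -9.00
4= 4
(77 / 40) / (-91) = -11 / 520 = -0.02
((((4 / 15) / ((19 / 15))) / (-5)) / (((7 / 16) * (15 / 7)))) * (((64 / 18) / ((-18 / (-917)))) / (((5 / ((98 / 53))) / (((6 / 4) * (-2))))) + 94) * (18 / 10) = 48978304 / 5664375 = 8.65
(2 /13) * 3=0.46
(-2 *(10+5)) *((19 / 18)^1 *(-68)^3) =9957013.33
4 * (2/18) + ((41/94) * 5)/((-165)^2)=0.44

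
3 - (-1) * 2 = 5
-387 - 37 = -424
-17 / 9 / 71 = -17 / 639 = -0.03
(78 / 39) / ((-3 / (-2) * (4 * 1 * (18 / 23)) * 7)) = 23 / 378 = 0.06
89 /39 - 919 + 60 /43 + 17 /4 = -6111475 /6708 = -911.07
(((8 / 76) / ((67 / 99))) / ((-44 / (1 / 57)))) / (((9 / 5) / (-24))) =20 / 24187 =0.00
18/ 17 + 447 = 7617/ 17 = 448.06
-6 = -6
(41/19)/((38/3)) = 123/722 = 0.17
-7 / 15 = -0.47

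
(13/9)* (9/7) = 13/7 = 1.86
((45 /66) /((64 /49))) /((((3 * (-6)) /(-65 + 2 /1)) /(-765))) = -3935925 /2816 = -1397.70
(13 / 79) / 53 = 13 / 4187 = 0.00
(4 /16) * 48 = 12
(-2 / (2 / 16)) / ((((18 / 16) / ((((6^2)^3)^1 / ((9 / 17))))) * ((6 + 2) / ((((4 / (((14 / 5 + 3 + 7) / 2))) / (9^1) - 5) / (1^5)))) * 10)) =77248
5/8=0.62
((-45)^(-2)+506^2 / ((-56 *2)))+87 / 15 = -129289337 / 56700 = -2280.24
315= 315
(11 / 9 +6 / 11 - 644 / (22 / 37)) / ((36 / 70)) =-3746785 / 1782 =-2102.57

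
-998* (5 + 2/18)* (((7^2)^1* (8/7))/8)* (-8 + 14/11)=23780344/99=240205.49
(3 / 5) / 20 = 3 / 100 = 0.03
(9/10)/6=3/20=0.15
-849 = -849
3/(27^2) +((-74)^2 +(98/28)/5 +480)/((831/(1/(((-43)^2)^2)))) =0.00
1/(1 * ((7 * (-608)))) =-1/4256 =-0.00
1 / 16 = 0.06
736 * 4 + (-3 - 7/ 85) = 249978/ 85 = 2940.92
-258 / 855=-86 / 285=-0.30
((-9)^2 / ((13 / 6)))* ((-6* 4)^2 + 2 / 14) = 1960038 / 91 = 21538.88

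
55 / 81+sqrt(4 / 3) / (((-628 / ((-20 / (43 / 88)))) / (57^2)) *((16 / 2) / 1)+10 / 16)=55 / 81+953040 *sqrt(3) / 947483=2.42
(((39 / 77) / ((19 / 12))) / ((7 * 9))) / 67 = 52 / 686147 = 0.00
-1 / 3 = -0.33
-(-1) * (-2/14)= -1/7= -0.14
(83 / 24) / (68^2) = 0.00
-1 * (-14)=14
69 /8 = 8.62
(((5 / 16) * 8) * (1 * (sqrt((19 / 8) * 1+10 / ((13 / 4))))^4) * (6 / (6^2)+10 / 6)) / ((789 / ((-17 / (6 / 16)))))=-7.83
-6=-6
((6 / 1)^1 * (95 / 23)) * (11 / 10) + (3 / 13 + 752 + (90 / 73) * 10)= 791.82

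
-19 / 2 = -9.50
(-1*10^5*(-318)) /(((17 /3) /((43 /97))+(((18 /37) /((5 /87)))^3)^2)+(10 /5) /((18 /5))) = 246682567382807812500000 /2853955922506348385221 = 86.44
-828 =-828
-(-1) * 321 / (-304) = -321 / 304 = -1.06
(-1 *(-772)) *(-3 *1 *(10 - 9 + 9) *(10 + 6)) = -370560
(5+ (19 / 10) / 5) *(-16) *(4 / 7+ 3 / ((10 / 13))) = -336788 / 875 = -384.90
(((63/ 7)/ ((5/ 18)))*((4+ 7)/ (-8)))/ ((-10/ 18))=8019/ 100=80.19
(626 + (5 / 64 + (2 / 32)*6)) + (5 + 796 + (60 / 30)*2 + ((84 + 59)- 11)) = 100061 / 64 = 1563.45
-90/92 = -45/46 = -0.98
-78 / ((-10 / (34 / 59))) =1326 / 295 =4.49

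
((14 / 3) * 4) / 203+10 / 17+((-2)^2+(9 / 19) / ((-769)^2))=77774629309 / 16617835461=4.68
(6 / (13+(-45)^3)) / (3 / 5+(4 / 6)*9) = -5 / 501116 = -0.00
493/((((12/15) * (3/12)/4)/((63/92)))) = 155295/23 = 6751.96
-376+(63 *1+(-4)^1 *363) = -1765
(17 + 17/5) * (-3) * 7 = -2142/5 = -428.40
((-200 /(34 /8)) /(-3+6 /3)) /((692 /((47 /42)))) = 4700 /61761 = 0.08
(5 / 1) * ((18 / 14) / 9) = 5 / 7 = 0.71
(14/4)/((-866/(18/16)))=-63/13856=-0.00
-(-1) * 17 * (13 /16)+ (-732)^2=8573405 /16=535837.81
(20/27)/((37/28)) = 560/999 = 0.56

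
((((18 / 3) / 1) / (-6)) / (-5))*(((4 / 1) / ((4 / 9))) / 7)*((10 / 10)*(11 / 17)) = 99 / 595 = 0.17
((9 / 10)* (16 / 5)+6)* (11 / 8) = 1221 / 100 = 12.21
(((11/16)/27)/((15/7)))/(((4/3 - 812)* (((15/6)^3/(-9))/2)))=77/4560000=0.00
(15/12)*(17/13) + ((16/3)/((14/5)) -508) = -550871/1092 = -504.46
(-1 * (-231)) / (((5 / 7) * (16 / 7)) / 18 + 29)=101871 / 12829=7.94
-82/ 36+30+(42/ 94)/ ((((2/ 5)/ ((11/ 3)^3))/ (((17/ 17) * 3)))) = 81604/ 423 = 192.92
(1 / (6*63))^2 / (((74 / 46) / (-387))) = -989 / 587412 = -0.00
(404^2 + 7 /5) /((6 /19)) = 5168551 /10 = 516855.10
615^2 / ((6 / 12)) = 756450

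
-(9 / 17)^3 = -729 / 4913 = -0.15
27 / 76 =0.36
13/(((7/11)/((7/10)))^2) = 15.73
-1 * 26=-26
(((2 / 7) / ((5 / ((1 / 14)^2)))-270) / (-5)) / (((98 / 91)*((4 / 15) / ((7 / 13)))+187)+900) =2778297 / 55953590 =0.05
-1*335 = -335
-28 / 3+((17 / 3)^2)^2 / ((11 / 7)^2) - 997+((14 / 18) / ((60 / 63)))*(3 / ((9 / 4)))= -28799359 / 49005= -587.68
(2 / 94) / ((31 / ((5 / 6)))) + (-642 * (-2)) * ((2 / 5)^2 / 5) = 44899537 / 1092750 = 41.09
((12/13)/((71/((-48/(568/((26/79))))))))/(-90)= 8/1991195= 0.00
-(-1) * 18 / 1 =18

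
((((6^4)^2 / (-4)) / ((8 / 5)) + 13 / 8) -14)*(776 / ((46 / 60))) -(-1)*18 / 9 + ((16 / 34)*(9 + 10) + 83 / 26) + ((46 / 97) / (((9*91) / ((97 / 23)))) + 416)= -170135757377345 / 640458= -265647017.26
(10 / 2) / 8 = 0.62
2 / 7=0.29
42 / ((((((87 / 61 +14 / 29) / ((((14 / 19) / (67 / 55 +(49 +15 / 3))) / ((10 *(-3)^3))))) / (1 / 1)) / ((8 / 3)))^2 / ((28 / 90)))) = 0.00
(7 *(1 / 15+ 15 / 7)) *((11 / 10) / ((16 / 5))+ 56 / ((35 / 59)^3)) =508895857 / 122500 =4154.25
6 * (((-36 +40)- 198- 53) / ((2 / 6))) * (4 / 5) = -17784 / 5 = -3556.80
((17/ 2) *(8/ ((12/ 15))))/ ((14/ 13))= 78.93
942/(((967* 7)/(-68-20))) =-82896/6769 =-12.25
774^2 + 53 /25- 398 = 598680.12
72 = 72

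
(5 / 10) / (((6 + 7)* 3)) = 1 / 78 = 0.01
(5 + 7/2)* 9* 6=459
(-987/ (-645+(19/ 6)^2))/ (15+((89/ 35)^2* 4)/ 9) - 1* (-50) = 50.09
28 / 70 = 2 / 5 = 0.40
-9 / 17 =-0.53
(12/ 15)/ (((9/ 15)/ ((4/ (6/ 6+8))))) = 16/ 27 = 0.59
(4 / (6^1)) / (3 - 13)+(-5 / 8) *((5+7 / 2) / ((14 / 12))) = -3881 / 840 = -4.62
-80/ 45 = -1.78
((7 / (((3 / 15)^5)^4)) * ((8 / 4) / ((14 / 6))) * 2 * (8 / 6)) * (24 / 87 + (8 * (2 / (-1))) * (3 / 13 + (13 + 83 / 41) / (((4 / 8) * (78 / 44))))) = -19431579589843750000000 / 46371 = -419045946601189320.91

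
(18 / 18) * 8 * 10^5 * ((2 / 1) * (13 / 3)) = 20800000 / 3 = 6933333.33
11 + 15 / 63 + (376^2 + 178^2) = 3634496 / 21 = 173071.24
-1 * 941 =-941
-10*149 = -1490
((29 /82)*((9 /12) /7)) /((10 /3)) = 261 /22960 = 0.01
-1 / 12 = -0.08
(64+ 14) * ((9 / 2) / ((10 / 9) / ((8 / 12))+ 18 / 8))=4212 / 47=89.62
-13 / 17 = -0.76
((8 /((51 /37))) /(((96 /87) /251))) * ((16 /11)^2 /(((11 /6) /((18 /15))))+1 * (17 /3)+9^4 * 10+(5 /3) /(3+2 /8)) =4586762105666467 /52947180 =86629016.04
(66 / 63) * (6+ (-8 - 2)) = -4.19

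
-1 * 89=-89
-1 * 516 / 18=-86 / 3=-28.67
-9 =-9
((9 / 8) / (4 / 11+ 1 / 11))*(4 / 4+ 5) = 297 / 20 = 14.85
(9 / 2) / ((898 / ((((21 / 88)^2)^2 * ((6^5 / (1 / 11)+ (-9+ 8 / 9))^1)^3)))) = 1095072682823399074151 / 107705286656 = 10167306701.68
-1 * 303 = -303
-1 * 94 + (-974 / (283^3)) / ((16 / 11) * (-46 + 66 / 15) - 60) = -7060568366707 / 75112429718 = -94.00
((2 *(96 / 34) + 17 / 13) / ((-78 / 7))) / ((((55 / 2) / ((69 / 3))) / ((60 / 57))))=-989828 / 1801371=-0.55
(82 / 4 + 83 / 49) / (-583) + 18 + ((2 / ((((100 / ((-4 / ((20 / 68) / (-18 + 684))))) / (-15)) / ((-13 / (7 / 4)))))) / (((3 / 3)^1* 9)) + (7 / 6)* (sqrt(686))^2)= -6104220931 / 4285050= -1424.54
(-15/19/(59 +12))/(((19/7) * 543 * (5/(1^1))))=-7/4639211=-0.00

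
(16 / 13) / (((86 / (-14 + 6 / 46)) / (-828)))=91872 / 559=164.35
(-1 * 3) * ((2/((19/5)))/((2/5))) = -75/19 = -3.95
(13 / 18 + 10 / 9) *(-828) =-1518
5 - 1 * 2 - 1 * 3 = 0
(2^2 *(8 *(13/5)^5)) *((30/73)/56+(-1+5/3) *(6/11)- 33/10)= -978077842664/87828125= -11136.27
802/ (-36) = -401/ 18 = -22.28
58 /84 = 29 /42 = 0.69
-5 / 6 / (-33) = 5 / 198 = 0.03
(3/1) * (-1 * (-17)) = 51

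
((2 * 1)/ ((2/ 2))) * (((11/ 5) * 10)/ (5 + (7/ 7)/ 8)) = 352/ 41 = 8.59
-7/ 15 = -0.47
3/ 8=0.38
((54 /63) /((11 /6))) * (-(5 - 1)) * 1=-144 /77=-1.87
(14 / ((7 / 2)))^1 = 4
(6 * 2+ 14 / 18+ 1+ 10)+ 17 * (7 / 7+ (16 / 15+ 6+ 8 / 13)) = 100253 / 585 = 171.37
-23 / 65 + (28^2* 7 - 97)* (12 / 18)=233587 / 65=3593.65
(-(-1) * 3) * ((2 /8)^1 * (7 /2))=21 /8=2.62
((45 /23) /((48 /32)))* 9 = 270 /23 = 11.74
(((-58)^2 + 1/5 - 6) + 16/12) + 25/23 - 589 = 956209/345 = 2771.62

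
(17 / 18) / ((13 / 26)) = 17 / 9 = 1.89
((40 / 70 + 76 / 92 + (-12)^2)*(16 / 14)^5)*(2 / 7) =80.99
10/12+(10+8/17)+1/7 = 8173/714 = 11.45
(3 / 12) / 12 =1 / 48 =0.02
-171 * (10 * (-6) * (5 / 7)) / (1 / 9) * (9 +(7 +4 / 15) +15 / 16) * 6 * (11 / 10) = 209699523 / 28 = 7489268.68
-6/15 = -2/5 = -0.40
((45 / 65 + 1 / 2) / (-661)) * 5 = -155 / 17186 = -0.01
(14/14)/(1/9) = 9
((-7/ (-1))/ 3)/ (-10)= -7/ 30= -0.23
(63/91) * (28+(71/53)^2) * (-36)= -27116532/36517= -742.57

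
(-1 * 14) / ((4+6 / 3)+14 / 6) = -42 / 25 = -1.68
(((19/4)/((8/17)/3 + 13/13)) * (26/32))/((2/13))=163761/7552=21.68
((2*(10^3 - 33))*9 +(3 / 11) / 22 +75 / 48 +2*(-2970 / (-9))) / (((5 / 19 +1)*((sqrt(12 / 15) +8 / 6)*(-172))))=-3322988375 / 29303296 +1993793025*sqrt(5) / 58606592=-37.33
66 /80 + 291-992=-28007 /40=-700.18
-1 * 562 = -562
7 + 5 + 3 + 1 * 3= 18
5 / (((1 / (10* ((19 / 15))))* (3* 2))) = 95 / 9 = 10.56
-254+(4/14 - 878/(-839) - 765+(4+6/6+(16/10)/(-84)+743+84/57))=-64133791/239115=-268.21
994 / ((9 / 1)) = 994 / 9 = 110.44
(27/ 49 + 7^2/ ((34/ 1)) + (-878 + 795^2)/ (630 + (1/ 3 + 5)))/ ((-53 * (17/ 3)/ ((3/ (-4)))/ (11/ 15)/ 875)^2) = 33614353575000/ 13151988001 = 2555.84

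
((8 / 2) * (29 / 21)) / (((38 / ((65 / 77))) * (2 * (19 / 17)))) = 32045 / 583737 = 0.05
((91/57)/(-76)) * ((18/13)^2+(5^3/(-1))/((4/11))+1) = 537607/75088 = 7.16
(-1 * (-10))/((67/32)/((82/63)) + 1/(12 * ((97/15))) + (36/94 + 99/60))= 598140800/218589247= 2.74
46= 46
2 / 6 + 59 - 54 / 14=1165 / 21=55.48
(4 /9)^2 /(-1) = -16 /81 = -0.20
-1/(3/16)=-16/3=-5.33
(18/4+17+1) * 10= 225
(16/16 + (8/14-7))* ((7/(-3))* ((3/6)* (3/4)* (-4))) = -19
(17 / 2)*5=85 / 2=42.50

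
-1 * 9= -9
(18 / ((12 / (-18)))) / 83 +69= 68.67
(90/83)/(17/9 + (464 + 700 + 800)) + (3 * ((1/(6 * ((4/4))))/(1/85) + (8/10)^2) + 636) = 49960525399/73425950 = 680.42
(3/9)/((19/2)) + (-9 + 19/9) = -1172/171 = -6.85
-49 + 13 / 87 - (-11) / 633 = -896431 / 18357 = -48.83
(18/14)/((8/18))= 81/28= 2.89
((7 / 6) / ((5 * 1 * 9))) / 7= 1 / 270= 0.00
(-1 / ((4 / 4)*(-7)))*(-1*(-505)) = 505 / 7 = 72.14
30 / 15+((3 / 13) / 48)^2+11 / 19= 2119955 / 822016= 2.58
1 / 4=0.25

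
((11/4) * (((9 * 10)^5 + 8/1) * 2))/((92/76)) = 617062050836/23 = 26828784818.96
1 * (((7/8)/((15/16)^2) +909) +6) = 206099/225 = 916.00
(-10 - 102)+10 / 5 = -110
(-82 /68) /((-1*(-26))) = -41 /884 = -0.05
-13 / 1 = -13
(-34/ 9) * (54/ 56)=-51/ 14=-3.64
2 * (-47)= -94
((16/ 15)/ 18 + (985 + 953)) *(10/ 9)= 2153.40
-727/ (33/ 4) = -2908/ 33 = -88.12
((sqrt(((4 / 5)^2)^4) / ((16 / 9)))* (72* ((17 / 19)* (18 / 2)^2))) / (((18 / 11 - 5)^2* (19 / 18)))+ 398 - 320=55187419758 / 308880625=178.67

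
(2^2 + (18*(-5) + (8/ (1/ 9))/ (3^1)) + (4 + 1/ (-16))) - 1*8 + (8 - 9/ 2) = -1001/ 16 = -62.56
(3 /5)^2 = 9 /25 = 0.36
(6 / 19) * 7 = 42 / 19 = 2.21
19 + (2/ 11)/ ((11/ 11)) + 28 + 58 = 1157/ 11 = 105.18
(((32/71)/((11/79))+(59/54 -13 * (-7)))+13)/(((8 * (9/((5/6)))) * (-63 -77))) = -4568687/510136704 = -0.01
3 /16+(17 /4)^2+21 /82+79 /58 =94493 /4756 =19.87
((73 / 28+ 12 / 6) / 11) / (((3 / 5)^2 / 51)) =18275 / 308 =59.33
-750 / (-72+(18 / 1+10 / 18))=14.03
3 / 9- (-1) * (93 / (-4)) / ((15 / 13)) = -1189 / 60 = -19.82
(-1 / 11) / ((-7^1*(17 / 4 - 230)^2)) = 16 / 62786493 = 0.00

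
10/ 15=0.67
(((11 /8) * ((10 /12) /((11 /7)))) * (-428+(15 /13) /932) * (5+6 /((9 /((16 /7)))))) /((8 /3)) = -3552158605 /4652544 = -763.49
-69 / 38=-1.82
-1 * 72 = -72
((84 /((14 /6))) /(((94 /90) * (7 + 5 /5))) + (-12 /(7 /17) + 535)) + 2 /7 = 335877 /658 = 510.45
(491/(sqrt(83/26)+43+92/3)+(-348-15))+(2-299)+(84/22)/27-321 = -122399878553/125642781-4419 * sqrt(2158)/1269119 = -974.35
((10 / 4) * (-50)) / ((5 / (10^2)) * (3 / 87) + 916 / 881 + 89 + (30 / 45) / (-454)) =-43497172500 / 31331877481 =-1.39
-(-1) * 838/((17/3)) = 2514/17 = 147.88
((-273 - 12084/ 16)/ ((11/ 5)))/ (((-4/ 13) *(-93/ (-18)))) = 802035/ 2728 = 294.00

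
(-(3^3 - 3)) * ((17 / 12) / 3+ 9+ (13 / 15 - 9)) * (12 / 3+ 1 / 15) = -29402 / 225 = -130.68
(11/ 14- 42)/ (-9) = 577/ 126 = 4.58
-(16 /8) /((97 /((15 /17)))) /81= -10 /44523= -0.00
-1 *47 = -47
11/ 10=1.10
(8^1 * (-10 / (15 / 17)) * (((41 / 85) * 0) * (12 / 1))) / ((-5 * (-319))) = 0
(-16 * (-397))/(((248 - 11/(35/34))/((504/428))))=14006160/444371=31.52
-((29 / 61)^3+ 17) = -17.11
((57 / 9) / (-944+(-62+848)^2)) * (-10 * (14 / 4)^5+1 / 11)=-5854337 / 108565952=-0.05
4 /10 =2 /5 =0.40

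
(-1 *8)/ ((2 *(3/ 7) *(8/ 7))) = -49/ 6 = -8.17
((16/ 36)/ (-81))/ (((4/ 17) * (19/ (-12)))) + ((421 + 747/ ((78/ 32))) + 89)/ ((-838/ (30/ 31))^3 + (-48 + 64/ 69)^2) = 1024699503006640234/ 69580022882412300921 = 0.01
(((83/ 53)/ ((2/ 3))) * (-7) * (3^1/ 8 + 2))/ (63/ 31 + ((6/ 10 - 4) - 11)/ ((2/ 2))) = 1711045/ 541872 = 3.16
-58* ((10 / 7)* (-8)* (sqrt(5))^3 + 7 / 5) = -406 / 5 + 23200* sqrt(5) / 7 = 7329.77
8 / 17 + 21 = 365 / 17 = 21.47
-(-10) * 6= 60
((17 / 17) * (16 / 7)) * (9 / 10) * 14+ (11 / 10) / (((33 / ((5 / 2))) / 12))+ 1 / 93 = 13862 / 465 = 29.81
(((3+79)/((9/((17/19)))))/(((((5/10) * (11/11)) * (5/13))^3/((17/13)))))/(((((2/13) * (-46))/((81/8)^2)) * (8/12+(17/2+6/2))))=-56932537311/31901000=-1784.66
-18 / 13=-1.38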